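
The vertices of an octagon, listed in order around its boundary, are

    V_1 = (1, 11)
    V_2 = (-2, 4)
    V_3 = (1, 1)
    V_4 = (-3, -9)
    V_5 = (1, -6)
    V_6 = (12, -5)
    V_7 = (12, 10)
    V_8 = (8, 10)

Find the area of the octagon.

Cross-terms: 26, -6, -6, 27, 67, 180, 40, 78  ⇒  Σ = 406
Area = |Σ|/2 = 203.

203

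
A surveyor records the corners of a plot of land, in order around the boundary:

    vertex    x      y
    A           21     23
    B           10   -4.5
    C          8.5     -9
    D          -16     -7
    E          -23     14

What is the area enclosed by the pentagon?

Apply the shoelace formula: 2A = Σ (x_i·y_{i+1} − x_{i+1}·y_i), indices taken mod 5.
Σ = (-324.5) + (-51.75) + (-203.5) + (-385) + (-823) = -1787.75
Area = |Σ|/2 = 893.875.

893.875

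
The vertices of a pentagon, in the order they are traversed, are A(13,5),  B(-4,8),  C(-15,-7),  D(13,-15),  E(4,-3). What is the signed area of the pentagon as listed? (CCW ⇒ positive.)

Apply the surveyor's formula: 2A = Σ (x_i·y_{i+1} − x_{i+1}·y_i), indices taken mod 5.
Cross-terms: 124, 148, 316, 21, 59  ⇒  Σ = 668
Signed area = Σ/2 = 334 (positive ⇒ counter-clockwise traversal).

334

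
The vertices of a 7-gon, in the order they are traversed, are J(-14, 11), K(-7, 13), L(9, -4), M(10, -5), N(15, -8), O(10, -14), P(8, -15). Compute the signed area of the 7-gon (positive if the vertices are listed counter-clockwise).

-247

Apply Gauss's area formula: 2A = Σ (x_i·y_{i+1} − x_{i+1}·y_i), indices taken mod 7.
Σ = (-105) + (-89) + (-5) + (-5) + (-130) + (-38) + (-122) = -494
Signed area = Σ/2 = -247 (negative ⇒ clockwise traversal).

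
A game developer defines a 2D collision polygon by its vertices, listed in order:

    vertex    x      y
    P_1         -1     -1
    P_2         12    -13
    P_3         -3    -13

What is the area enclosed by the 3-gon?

Σ = (25) + (-195) + (-10) = -180
Area = |Σ|/2 = 90.

90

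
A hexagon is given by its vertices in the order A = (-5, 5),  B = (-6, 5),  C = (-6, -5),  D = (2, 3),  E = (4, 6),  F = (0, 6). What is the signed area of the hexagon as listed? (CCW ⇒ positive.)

55.5

Apply the surveyor's formula: 2A = Σ (x_i·y_{i+1} − x_{i+1}·y_i), indices taken mod 6.
Σ = (5) + (60) + (-8) + (0) + (24) + (30) = 111
Signed area = Σ/2 = 55.5 (positive ⇒ counter-clockwise traversal).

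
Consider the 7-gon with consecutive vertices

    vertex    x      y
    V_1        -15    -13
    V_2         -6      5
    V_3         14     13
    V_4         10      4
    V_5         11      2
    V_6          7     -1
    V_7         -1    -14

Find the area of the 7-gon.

360

Apply the shoelace (surveyor's) formula: 2A = Σ (x_i·y_{i+1} − x_{i+1}·y_i), indices taken mod 7.
Cross-terms: -153, -148, -74, -24, -25, -99, -197  ⇒  Σ = -720
Area = |Σ|/2 = 360.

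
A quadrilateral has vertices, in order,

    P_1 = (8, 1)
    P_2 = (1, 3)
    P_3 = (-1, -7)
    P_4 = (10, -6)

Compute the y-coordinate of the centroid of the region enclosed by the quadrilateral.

Apply the shoelace (surveyor's) formula. First the cross-terms c_i = x_i·y_{i+1} − x_{i+1}·y_i:
  23, -4, 76, 58  ⇒  2A = 153, A = 76.5.
Then Σ (y_i + y_{i+1})·c_i = -1170, so ȳ = -1170 / (6·76.5) = -130/51.

-130/51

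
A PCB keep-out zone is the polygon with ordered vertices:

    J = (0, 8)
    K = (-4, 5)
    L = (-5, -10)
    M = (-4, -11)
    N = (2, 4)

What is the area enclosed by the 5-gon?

J→K: (0)(5) − (-4)(8) = 32
K→L: (-4)(-10) − (-5)(5) = 65
L→M: (-5)(-11) − (-4)(-10) = 15
M→N: (-4)(4) − (2)(-11) = 6
N→J: (2)(8) − (0)(4) = 16
Σ = 134
Area = |Σ|/2 = 67.

67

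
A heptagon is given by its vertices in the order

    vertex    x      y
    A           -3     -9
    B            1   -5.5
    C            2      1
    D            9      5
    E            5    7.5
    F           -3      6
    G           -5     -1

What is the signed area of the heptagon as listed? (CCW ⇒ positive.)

Apply Gauss's area formula: 2A = Σ (x_i·y_{i+1} − x_{i+1}·y_i), indices taken mod 7.
A→B: (-3)(-5.5) − (1)(-9) = 25.5
B→C: (1)(1) − (2)(-5.5) = 12
C→D: (2)(5) − (9)(1) = 1
D→E: (9)(7.5) − (5)(5) = 42.5
E→F: (5)(6) − (-3)(7.5) = 52.5
F→G: (-3)(-1) − (-5)(6) = 33
G→A: (-5)(-9) − (-3)(-1) = 42
Σ = 208.5
Signed area = Σ/2 = 104.25 (positive ⇒ counter-clockwise traversal).

104.25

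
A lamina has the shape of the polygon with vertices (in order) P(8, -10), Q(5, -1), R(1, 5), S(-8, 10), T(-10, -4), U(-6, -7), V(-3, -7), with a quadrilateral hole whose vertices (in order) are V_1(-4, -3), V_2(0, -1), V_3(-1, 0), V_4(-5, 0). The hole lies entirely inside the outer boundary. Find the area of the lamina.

Outer boundary:
Apply the shoelace (surveyor's) formula: 2A = Σ (x_i·y_{i+1} − x_{i+1}·y_i), indices taken mod 7.
Σ = (42) + (26) + (50) + (132) + (46) + (21) + (86) = 403
Area = |Σ|/2 = 201.5.
Hole:
Apply the shoelace (surveyor's) formula: 2A = Σ (x_i·y_{i+1} − x_{i+1}·y_i), indices taken mod 4.
Σ = (4) + (-1) + (0) + (15) = 18
Area = |Σ|/2 = 9.
Net area = 201.5 − 9 = 192.5.

192.5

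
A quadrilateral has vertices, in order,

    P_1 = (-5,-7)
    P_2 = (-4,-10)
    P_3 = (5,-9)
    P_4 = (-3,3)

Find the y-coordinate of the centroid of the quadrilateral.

Apply the surveyor's formula. First the cross-terms c_i = x_i·y_{i+1} − x_{i+1}·y_i:
  22, 86, -12, 36  ⇒  2A = 132, A = 66.
Then Σ (y_i + y_{i+1})·c_i = -2080, so ȳ = -2080 / (6·66) = -520/99.

-520/99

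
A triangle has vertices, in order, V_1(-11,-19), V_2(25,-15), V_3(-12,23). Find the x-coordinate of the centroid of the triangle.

Apply the shoelace formula. First the cross-terms c_i = x_i·y_{i+1} − x_{i+1}·y_i:
  640, 395, 481  ⇒  2A = 1516, A = 758.
Then Σ (x_i + x_{i+1})·c_i = 3032, so x̄ = 3032 / (6·758) = 2/3.

2/3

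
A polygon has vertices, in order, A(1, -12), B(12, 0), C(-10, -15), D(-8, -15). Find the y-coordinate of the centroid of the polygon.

-65/7

Apply the shoelace formula. First the cross-terms c_i = x_i·y_{i+1} − x_{i+1}·y_i:
  144, -180, 30, 111  ⇒  2A = 105, A = 52.5.
Then Σ (y_i + y_{i+1})·c_i = -2925, so ȳ = -2925 / (6·52.5) = -65/7.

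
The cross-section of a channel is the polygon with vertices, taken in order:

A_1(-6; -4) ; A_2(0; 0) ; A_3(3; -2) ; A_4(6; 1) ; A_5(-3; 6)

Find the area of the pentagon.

51

Apply the surveyor's formula: 2A = Σ (x_i·y_{i+1} − x_{i+1}·y_i), indices taken mod 5.
A_1→A_2: (-6)(0) − (0)(-4) = 0
A_2→A_3: (0)(-2) − (3)(0) = 0
A_3→A_4: (3)(1) − (6)(-2) = 15
A_4→A_5: (6)(6) − (-3)(1) = 39
A_5→A_1: (-3)(-4) − (-6)(6) = 48
Σ = 102
Area = |Σ|/2 = 51.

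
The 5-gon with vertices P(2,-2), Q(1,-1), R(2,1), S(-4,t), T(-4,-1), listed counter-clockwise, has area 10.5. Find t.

Write out the shoelace sum; only the two edges meeting at S involve t:
2·Area = [(2·t − (-4)·1) + ((-4)·(-1) − (-4)·t)] + 13
       = 6·t + 21 = 21
⇒ t = 0.

0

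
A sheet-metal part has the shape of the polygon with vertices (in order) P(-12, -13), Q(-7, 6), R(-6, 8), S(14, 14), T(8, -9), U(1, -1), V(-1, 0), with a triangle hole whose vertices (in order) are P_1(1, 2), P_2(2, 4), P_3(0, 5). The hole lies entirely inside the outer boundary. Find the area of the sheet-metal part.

Outer boundary:
Apply the surveyor's formula: 2A = Σ (x_i·y_{i+1} − x_{i+1}·y_i), indices taken mod 7.
Σ = (-163) + (-20) + (-196) + (-238) + (1) + (-1) + (13) = -604
Area = |Σ|/2 = 302.
Hole:
Apply the surveyor's formula: 2A = Σ (x_i·y_{i+1} − x_{i+1}·y_i), indices taken mod 3.
Σ = (0) + (10) + (-5) = 5
Area = |Σ|/2 = 2.5.
Net area = 302 − 2.5 = 299.5.

299.5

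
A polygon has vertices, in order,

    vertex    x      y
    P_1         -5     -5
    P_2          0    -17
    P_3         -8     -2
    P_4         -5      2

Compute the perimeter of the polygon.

|P_1P_2| = √((5)² + (-12)²) = √169 = 13
|P_2P_3| = √((-8)² + (15)²) = √289 = 17
|P_3P_4| = √((3)² + (4)²) = √25 = 5
|P_4P_1| = √((0)² + (-7)²) = √49 = 7
Perimeter = 13 + 17 + 5 + 7 = 42.

42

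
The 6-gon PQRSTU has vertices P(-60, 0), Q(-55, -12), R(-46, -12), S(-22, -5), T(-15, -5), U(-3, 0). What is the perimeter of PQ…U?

124

|PQ| = √((5)² + (-12)²) = √169 = 13
|QR| = √((9)² + (0)²) = √81 = 9
|RS| = √((24)² + (7)²) = √625 = 25
|ST| = √((7)² + (0)²) = √49 = 7
|TU| = √((12)² + (5)²) = √169 = 13
|UP| = √((-57)² + (0)²) = √3249 = 57
Perimeter = 13 + 9 + 25 + 7 + 13 + 57 = 124.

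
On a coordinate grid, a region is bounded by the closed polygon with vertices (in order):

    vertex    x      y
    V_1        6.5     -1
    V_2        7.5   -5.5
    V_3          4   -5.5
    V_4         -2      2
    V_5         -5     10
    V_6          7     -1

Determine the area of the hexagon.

Σ = (-28.25) + (-19.25) + (-3) + (-10) + (-65) + (-0.5) = -126
Area = |Σ|/2 = 63.

63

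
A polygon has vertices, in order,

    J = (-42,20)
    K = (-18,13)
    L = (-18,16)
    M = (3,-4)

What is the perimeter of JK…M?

|JK| = √((24)² + (-7)²) = √625 = 25
|KL| = √((0)² + (3)²) = √9 = 3
|LM| = √((21)² + (-20)²) = √841 = 29
|MJ| = √((-45)² + (24)²) = √2601 = 51
Perimeter = 25 + 3 + 29 + 51 = 108.

108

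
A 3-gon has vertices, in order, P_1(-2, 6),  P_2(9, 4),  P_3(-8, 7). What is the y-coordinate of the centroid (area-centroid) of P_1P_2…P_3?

17/3

Apply Gauss's area formula. First the cross-terms c_i = x_i·y_{i+1} − x_{i+1}·y_i:
  -62, 95, -34  ⇒  2A = -1, A = -0.5.
Then Σ (y_i + y_{i+1})·c_i = -17, so ȳ = -17 / (6·(-0.5)) = 17/3.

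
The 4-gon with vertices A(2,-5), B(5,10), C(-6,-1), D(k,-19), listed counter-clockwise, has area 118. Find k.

The doubled signed area Σ (x_i y_{i+1} − x_{i+1} y_i) is linear in k.
With k=0 it equals 252; the coefficient of k is -4 (from the two edges through D).
So -4·k + 252 = 2·118 = 236 ⇒ k = 4.

4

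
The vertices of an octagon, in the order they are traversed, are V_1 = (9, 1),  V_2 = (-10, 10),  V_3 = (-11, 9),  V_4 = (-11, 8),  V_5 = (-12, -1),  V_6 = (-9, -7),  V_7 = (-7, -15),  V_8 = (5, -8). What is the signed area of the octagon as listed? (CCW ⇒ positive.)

Σ = (100) + (20) + (11) + (107) + (75) + (86) + (131) + (77) = 607
Signed area = Σ/2 = 303.5 (positive ⇒ counter-clockwise traversal).

303.5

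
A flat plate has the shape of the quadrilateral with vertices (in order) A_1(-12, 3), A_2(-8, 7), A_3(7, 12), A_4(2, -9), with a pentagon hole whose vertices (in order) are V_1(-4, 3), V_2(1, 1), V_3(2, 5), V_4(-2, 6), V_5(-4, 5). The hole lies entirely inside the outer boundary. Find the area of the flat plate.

Outer boundary:
Apply the shoelace formula: 2A = Σ (x_i·y_{i+1} − x_{i+1}·y_i), indices taken mod 4.
A_1→A_2: (-12)(7) − (-8)(3) = -60
A_2→A_3: (-8)(12) − (7)(7) = -145
A_3→A_4: (7)(-9) − (2)(12) = -87
A_4→A_1: (2)(3) − (-12)(-9) = -102
Σ = -394
Area = |Σ|/2 = 197.
Hole:
Apply the surveyor's formula: 2A = Σ (x_i·y_{i+1} − x_{i+1}·y_i), indices taken mod 5.
Cross-terms: -7, 3, 22, 14, 8  ⇒  Σ = 40
Area = |Σ|/2 = 20.
Net area = 197 − 20 = 177.

177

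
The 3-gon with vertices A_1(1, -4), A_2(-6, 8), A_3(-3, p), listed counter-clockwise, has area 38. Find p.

-8

The doubled signed area Σ (x_i y_{i+1} − x_{i+1} y_i) is linear in p.
With p=0 it equals 20; the coefficient of p is -7 (from the two edges through A_3).
So -7·p + 20 = 2·38 = 76 ⇒ p = -8.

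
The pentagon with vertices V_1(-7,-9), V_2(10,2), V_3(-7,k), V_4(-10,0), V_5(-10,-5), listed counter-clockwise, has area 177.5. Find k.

Write out the shoelace sum; only the two edges meeting at V_3 involve k:
2·Area = [(10·k − (-7)·2) + ((-7)·0 − (-10)·k)] + 181
       = 20·k + 195 = 355
⇒ k = 8.

8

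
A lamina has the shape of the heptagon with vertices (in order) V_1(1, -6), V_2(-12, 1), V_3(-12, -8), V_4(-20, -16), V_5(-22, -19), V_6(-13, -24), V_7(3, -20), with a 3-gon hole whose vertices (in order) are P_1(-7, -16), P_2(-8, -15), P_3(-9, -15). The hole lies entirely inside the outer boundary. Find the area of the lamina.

355.5

Outer boundary:
Apply Gauss's area formula: 2A = Σ (x_i·y_{i+1} − x_{i+1}·y_i), indices taken mod 7.
Σ = (-71) + (108) + (32) + (28) + (281) + (332) + (2) = 712
Area = |Σ|/2 = 356.
Hole:
Apply the surveyor's formula: 2A = Σ (x_i·y_{i+1} − x_{i+1}·y_i), indices taken mod 3.
Cross-terms: -23, -15, 39  ⇒  Σ = 1
Area = |Σ|/2 = 0.5.
Net area = 356 − 0.5 = 355.5.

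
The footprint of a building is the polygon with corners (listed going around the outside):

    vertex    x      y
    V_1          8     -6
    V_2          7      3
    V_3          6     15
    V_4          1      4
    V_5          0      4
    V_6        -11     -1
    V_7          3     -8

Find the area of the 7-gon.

173.5

Cross-terms: 66, 87, 9, 4, 44, 91, 46  ⇒  Σ = 347
Area = |Σ|/2 = 173.5.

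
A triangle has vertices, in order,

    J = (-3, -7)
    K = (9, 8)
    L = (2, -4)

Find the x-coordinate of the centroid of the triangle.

Apply the surveyor's formula. First the cross-terms c_i = x_i·y_{i+1} − x_{i+1}·y_i:
  39, -52, -26  ⇒  2A = -39, A = -19.5.
Then Σ (x_i + x_{i+1})·c_i = -312, so x̄ = -312 / (6·(-19.5)) = 8/3.

8/3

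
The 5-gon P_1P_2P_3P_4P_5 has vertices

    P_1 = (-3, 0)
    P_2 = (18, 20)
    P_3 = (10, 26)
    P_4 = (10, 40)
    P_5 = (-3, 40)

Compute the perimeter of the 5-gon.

106

|P_1P_2| = √((21)² + (20)²) = √841 = 29
|P_2P_3| = √((-8)² + (6)²) = √100 = 10
|P_3P_4| = √((0)² + (14)²) = √196 = 14
|P_4P_5| = √((-13)² + (0)²) = √169 = 13
|P_5P_1| = √((0)² + (-40)²) = √1600 = 40
Perimeter = 29 + 10 + 14 + 13 + 40 = 106.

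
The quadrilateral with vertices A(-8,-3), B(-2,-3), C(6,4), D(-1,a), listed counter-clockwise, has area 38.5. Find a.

3

The doubled signed area Σ (x_i y_{i+1} − x_{i+1} y_i) is linear in a.
With a=0 it equals 35; the coefficient of a is 14 (from the two edges through D).
So 14·a + 35 = 2·38.5 = 77 ⇒ a = 3.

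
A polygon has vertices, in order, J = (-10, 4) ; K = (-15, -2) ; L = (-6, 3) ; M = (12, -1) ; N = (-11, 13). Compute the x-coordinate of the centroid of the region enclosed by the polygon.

-661/168

Apply Gauss's area formula. First the cross-terms c_i = x_i·y_{i+1} − x_{i+1}·y_i:
  80, -57, -30, 145, 86  ⇒  2A = 224, A = 112.
Then Σ (x_i + x_{i+1})·c_i = -2644, so x̄ = -2644 / (6·112) = -661/168.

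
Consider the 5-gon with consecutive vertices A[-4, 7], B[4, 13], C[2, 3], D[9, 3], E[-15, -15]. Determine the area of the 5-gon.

185

A→B: (-4)(13) − (4)(7) = -80
B→C: (4)(3) − (2)(13) = -14
C→D: (2)(3) − (9)(3) = -21
D→E: (9)(-15) − (-15)(3) = -90
E→A: (-15)(7) − (-4)(-15) = -165
Σ = -370
Area = |Σ|/2 = 185.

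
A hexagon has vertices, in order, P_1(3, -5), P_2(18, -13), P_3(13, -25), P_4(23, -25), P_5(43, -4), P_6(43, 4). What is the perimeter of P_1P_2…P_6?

118

|P_1P_2| = √((15)² + (-8)²) = √289 = 17
|P_2P_3| = √((-5)² + (-12)²) = √169 = 13
|P_3P_4| = √((10)² + (0)²) = √100 = 10
|P_4P_5| = √((20)² + (21)²) = √841 = 29
|P_5P_6| = √((0)² + (8)²) = √64 = 8
|P_6P_1| = √((-40)² + (-9)²) = √1681 = 41
Perimeter = 17 + 13 + 10 + 29 + 8 + 41 = 118.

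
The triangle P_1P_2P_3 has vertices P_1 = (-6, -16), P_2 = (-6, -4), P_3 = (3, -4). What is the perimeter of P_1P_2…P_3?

|P_1P_2| = √((0)² + (12)²) = √144 = 12
|P_2P_3| = √((9)² + (0)²) = √81 = 9
|P_3P_1| = √((-9)² + (-12)²) = √225 = 15
Perimeter = 12 + 9 + 15 = 36.

36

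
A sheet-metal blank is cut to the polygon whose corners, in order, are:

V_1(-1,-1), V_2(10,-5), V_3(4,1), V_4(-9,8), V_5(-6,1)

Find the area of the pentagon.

V_1→V_2: (-1)(-5) − (10)(-1) = 15
V_2→V_3: (10)(1) − (4)(-5) = 30
V_3→V_4: (4)(8) − (-9)(1) = 41
V_4→V_5: (-9)(1) − (-6)(8) = 39
V_5→V_1: (-6)(-1) − (-1)(1) = 7
Σ = 132
Area = |Σ|/2 = 66.

66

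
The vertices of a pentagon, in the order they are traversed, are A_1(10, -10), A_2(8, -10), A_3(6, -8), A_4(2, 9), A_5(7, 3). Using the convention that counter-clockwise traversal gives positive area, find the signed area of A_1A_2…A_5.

Apply Gauss's area formula: 2A = Σ (x_i·y_{i+1} − x_{i+1}·y_i), indices taken mod 5.
Σ = (-20) + (-4) + (70) + (-57) + (-100) = -111
Signed area = Σ/2 = -55.5 (negative ⇒ clockwise traversal).

-55.5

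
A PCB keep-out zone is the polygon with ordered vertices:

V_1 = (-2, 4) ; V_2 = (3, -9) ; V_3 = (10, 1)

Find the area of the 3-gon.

Apply the shoelace formula: 2A = Σ (x_i·y_{i+1} − x_{i+1}·y_i), indices taken mod 3.
Σ = (6) + (93) + (42) = 141
Area = |Σ|/2 = 70.5.

70.5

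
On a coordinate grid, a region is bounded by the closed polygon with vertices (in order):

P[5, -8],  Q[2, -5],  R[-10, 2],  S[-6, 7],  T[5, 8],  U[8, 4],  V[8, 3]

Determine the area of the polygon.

Apply Gauss's area formula: 2A = Σ (x_i·y_{i+1} − x_{i+1}·y_i), indices taken mod 7.
Σ = (-9) + (-46) + (-58) + (-83) + (-44) + (-8) + (-79) = -327
Area = |Σ|/2 = 163.5.

163.5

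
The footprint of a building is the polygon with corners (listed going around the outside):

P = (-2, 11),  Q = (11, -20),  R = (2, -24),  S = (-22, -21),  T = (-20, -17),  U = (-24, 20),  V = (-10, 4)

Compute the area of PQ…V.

Apply the surveyor's formula: 2A = Σ (x_i·y_{i+1} − x_{i+1}·y_i), indices taken mod 7.
P→Q: (-2)(-20) − (11)(11) = -81
Q→R: (11)(-24) − (2)(-20) = -224
R→S: (2)(-21) − (-22)(-24) = -570
S→T: (-22)(-17) − (-20)(-21) = -46
T→U: (-20)(20) − (-24)(-17) = -808
U→V: (-24)(4) − (-10)(20) = 104
V→P: (-10)(11) − (-2)(4) = -102
Σ = -1727
Area = |Σ|/2 = 863.5.

863.5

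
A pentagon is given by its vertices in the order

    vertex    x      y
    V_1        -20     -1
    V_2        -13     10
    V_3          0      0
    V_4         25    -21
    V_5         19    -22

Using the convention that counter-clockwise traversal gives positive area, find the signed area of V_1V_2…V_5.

Apply the shoelace formula: 2A = Σ (x_i·y_{i+1} − x_{i+1}·y_i), indices taken mod 5.
Σ = (-213) + (0) + (0) + (-151) + (-459) = -823
Signed area = Σ/2 = -411.5 (negative ⇒ clockwise traversal).

-411.5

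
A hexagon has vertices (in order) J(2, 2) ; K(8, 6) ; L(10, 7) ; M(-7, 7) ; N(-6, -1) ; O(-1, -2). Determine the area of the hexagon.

Σ = (-4) + (-4) + (119) + (49) + (11) + (2) = 173
Area = |Σ|/2 = 86.5.

86.5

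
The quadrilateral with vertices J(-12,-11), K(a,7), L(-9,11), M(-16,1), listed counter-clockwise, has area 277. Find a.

The doubled signed area Σ (x_i y_{i+1} − x_{i+1} y_i) is linear in a.
With a=0 it equals 334; the coefficient of a is 22 (from the two edges through K).
So 22·a + 334 = 2·277 = 554 ⇒ a = 10.

10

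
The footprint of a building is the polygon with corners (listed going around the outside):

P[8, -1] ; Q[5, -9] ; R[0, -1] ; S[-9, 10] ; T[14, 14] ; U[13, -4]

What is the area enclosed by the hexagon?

283

Σ = (-67) + (-5) + (-9) + (-266) + (-238) + (19) = -566
Area = |Σ|/2 = 283.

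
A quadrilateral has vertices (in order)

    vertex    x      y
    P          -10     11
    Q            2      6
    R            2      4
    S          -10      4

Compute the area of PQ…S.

54

Apply the shoelace formula: 2A = Σ (x_i·y_{i+1} − x_{i+1}·y_i), indices taken mod 4.
P→Q: (-10)(6) − (2)(11) = -82
Q→R: (2)(4) − (2)(6) = -4
R→S: (2)(4) − (-10)(4) = 48
S→P: (-10)(11) − (-10)(4) = -70
Σ = -108
Area = |Σ|/2 = 54.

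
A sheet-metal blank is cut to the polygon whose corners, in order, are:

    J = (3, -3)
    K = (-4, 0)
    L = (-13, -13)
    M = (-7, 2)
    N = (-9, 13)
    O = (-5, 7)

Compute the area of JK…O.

77

Apply the shoelace formula: 2A = Σ (x_i·y_{i+1} − x_{i+1}·y_i), indices taken mod 6.
Σ = (-12) + (52) + (-117) + (-73) + (2) + (-6) = -154
Area = |Σ|/2 = 77.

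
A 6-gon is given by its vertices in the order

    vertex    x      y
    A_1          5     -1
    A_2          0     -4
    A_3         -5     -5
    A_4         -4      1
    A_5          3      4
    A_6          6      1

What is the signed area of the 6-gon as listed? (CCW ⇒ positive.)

-58

Σ = (-20) + (-20) + (-25) + (-19) + (-21) + (-11) = -116
Signed area = Σ/2 = -58 (negative ⇒ clockwise traversal).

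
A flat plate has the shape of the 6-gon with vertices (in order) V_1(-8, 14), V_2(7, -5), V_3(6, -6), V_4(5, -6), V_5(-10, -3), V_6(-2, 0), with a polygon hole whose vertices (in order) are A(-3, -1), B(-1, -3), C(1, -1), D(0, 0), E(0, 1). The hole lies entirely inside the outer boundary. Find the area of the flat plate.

85

Outer boundary:
Apply Gauss's area formula: 2A = Σ (x_i·y_{i+1} − x_{i+1}·y_i), indices taken mod 6.
Cross-terms: -58, -12, -6, -75, -6, -28  ⇒  Σ = -185
Area = |Σ|/2 = 92.5.
Hole:
Σ = (8) + (4) + (0) + (0) + (3) = 15
Area = |Σ|/2 = 7.5.
Net area = 92.5 − 7.5 = 85.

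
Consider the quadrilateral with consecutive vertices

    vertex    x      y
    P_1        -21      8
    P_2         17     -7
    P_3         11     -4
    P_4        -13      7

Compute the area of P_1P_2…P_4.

Apply the surveyor's formula: 2A = Σ (x_i·y_{i+1} − x_{i+1}·y_i), indices taken mod 4.
P_1→P_2: (-21)(-7) − (17)(8) = 11
P_2→P_3: (17)(-4) − (11)(-7) = 9
P_3→P_4: (11)(7) − (-13)(-4) = 25
P_4→P_1: (-13)(8) − (-21)(7) = 43
Σ = 88
Area = |Σ|/2 = 44.

44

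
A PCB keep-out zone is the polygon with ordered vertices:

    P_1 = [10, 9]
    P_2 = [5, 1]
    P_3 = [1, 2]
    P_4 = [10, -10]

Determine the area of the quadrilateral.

67

Apply Gauss's area formula: 2A = Σ (x_i·y_{i+1} − x_{i+1}·y_i), indices taken mod 4.
Cross-terms: -35, 9, -30, 190  ⇒  Σ = 134
Area = |Σ|/2 = 67.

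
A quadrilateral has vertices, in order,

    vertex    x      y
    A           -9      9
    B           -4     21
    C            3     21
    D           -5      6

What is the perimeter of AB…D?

42

|AB| = √((5)² + (12)²) = √169 = 13
|BC| = √((7)² + (0)²) = √49 = 7
|CD| = √((-8)² + (-15)²) = √289 = 17
|DA| = √((-4)² + (3)²) = √25 = 5
Perimeter = 13 + 7 + 17 + 5 = 42.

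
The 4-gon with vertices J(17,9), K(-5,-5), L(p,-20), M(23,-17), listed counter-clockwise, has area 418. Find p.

The doubled signed area Σ (x_i y_{i+1} − x_{i+1} y_i) is linear in p.
With p=0 it equals 1016; the coefficient of p is -12 (from the two edges through L).
So -12·p + 1016 = 2·418 = 836 ⇒ p = 15.

15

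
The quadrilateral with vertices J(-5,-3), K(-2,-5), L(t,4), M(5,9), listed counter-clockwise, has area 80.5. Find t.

10

Write out the shoelace sum; only the two edges meeting at L involve t:
2·Area = [((-2)·4 − t·(-5)) + (t·9 − 5·4)] + 49
       = 14·t + 21 = 161
⇒ t = 10.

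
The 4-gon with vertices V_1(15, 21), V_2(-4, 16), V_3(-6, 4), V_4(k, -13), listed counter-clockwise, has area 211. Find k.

The doubled signed area Σ (x_i y_{i+1} − x_{i+1} y_i) is linear in k.
With k=0 it equals 677; the coefficient of k is 17 (from the two edges through V_4).
So 17·k + 677 = 2·211 = 422 ⇒ k = -15.

-15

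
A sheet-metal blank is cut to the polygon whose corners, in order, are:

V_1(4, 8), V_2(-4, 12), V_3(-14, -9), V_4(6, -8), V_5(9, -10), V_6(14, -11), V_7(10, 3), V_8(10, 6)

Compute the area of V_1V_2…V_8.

370.5

Σ = (80) + (204) + (166) + (12) + (41) + (152) + (30) + (56) = 741
Area = |Σ|/2 = 370.5.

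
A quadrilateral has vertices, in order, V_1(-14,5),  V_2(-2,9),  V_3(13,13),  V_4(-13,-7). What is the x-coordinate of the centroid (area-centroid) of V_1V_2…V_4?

-1171/258

Apply Gauss's area formula. First the cross-terms c_i = x_i·y_{i+1} − x_{i+1}·y_i:
  -116, -143, 78, -163  ⇒  2A = -344, A = -172.
Then Σ (x_i + x_{i+1})·c_i = 4684, so x̄ = 4684 / (6·(-172)) = -1171/258.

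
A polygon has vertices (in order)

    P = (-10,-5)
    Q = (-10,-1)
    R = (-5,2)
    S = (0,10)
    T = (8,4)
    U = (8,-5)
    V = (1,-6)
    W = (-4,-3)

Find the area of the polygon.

173.5

Apply the surveyor's formula: 2A = Σ (x_i·y_{i+1} − x_{i+1}·y_i), indices taken mod 8.
Σ = (-40) + (-25) + (-50) + (-80) + (-72) + (-43) + (-27) + (-10) = -347
Area = |Σ|/2 = 173.5.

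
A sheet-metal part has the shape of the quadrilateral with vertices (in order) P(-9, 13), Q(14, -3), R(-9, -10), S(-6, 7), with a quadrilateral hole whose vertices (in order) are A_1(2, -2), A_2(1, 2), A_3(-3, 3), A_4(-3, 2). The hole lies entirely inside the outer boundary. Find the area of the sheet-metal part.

220

Outer boundary:
Apply the surveyor's formula: 2A = Σ (x_i·y_{i+1} − x_{i+1}·y_i), indices taken mod 4.
P→Q: (-9)(-3) − (14)(13) = -155
Q→R: (14)(-10) − (-9)(-3) = -167
R→S: (-9)(7) − (-6)(-10) = -123
S→P: (-6)(13) − (-9)(7) = -15
Σ = -460
Area = |Σ|/2 = 230.
Hole:
Apply the shoelace (surveyor's) formula: 2A = Σ (x_i·y_{i+1} − x_{i+1}·y_i), indices taken mod 4.
Σ = (6) + (9) + (3) + (2) = 20
Area = |Σ|/2 = 10.
Net area = 230 − 10 = 220.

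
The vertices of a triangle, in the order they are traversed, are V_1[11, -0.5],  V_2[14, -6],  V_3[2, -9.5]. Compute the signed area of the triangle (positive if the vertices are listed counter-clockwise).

-38.25

Apply the shoelace (surveyor's) formula: 2A = Σ (x_i·y_{i+1} − x_{i+1}·y_i), indices taken mod 3.
Σ = (-59) + (-121) + (103.5) = -76.5
Signed area = Σ/2 = -38.25 (negative ⇒ clockwise traversal).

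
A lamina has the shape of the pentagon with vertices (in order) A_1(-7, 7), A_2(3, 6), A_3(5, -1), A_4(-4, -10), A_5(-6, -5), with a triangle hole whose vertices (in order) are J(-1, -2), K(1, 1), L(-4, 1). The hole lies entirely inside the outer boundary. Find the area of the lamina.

126

Outer boundary:
Apply the shoelace formula: 2A = Σ (x_i·y_{i+1} − x_{i+1}·y_i), indices taken mod 5.
Σ = (-63) + (-33) + (-54) + (-40) + (-77) = -267
Area = |Σ|/2 = 133.5.
Hole:
Apply the surveyor's formula: 2A = Σ (x_i·y_{i+1} − x_{i+1}·y_i), indices taken mod 3.
Σ = (1) + (5) + (9) = 15
Area = |Σ|/2 = 7.5.
Net area = 133.5 − 7.5 = 126.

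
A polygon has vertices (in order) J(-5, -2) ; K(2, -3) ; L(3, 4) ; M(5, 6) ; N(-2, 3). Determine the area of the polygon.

40

Apply the shoelace (surveyor's) formula: 2A = Σ (x_i·y_{i+1} − x_{i+1}·y_i), indices taken mod 5.
J→K: (-5)(-3) − (2)(-2) = 19
K→L: (2)(4) − (3)(-3) = 17
L→M: (3)(6) − (5)(4) = -2
M→N: (5)(3) − (-2)(6) = 27
N→J: (-2)(-2) − (-5)(3) = 19
Σ = 80
Area = |Σ|/2 = 40.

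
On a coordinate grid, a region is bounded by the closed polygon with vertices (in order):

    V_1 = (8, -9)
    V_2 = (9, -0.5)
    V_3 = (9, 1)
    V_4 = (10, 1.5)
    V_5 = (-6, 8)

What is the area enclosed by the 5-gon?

86.5

Σ = (77) + (13.5) + (3.5) + (89) + (-10) = 173
Area = |Σ|/2 = 86.5.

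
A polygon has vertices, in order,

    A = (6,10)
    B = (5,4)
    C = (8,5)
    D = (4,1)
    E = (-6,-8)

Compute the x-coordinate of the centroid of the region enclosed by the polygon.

Apply the surveyor's formula. First the cross-terms c_i = x_i·y_{i+1} − x_{i+1}·y_i:
  -26, -7, -12, -26, -12  ⇒  2A = -83, A = -41.5.
Then Σ (x_i + x_{i+1})·c_i = -469, so x̄ = -469 / (6·(-41.5)) = 469/249.

469/249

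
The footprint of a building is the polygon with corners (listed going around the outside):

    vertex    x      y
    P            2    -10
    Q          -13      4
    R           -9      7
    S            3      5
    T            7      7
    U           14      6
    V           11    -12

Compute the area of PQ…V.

Apply the shoelace formula: 2A = Σ (x_i·y_{i+1} − x_{i+1}·y_i), indices taken mod 7.
Σ = (-122) + (-55) + (-66) + (-14) + (-56) + (-234) + (-86) = -633
Area = |Σ|/2 = 316.5.

316.5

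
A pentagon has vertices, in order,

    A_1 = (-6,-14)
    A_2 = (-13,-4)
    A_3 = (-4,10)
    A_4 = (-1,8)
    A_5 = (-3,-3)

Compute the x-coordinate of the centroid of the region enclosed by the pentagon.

-1054/165

Apply the surveyor's formula. First the cross-terms c_i = x_i·y_{i+1} − x_{i+1}·y_i:
  -158, -146, -22, 27, 24  ⇒  2A = -275, A = -137.5.
Then Σ (x_i + x_{i+1})·c_i = 5270, so x̄ = 5270 / (6·(-137.5)) = -1054/165.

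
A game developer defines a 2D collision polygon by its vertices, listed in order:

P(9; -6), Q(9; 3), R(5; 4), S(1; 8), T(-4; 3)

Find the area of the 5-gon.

85

Apply the shoelace (surveyor's) formula: 2A = Σ (x_i·y_{i+1} − x_{i+1}·y_i), indices taken mod 5.
Cross-terms: 81, 21, 36, 35, -3  ⇒  Σ = 170
Area = |Σ|/2 = 85.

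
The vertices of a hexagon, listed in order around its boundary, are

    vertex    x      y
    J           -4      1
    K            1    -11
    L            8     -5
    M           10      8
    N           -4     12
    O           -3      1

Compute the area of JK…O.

Apply the surveyor's formula: 2A = Σ (x_i·y_{i+1} − x_{i+1}·y_i), indices taken mod 6.
Σ = (43) + (83) + (114) + (152) + (32) + (1) = 425
Area = |Σ|/2 = 212.5.

212.5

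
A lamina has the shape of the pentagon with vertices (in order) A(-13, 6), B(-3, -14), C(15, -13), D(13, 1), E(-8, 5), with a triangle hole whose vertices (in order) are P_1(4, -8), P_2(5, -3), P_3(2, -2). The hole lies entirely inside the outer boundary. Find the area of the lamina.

Outer boundary:
Apply the shoelace (surveyor's) formula: 2A = Σ (x_i·y_{i+1} − x_{i+1}·y_i), indices taken mod 5.
Cross-terms: 200, 249, 184, 73, 17  ⇒  Σ = 723
Area = |Σ|/2 = 361.5.
Hole:
P_1→P_2: (4)(-3) − (5)(-8) = 28
P_2→P_3: (5)(-2) − (2)(-3) = -4
P_3→P_1: (2)(-8) − (4)(-2) = -8
Σ = 16
Area = |Σ|/2 = 8.
Net area = 361.5 − 8 = 353.5.

353.5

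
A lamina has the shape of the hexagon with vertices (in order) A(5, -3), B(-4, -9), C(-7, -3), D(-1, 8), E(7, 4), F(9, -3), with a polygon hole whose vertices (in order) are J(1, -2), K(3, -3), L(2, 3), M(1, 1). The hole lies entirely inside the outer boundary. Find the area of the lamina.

141

Outer boundary:
Apply the shoelace formula: 2A = Σ (x_i·y_{i+1} − x_{i+1}·y_i), indices taken mod 6.
A→B: (5)(-9) − (-4)(-3) = -57
B→C: (-4)(-3) − (-7)(-9) = -51
C→D: (-7)(8) − (-1)(-3) = -59
D→E: (-1)(4) − (7)(8) = -60
E→F: (7)(-3) − (9)(4) = -57
F→A: (9)(-3) − (5)(-3) = -12
Σ = -296
Area = |Σ|/2 = 148.
Hole:
Apply Gauss's area formula: 2A = Σ (x_i·y_{i+1} − x_{i+1}·y_i), indices taken mod 4.
Cross-terms: 3, 15, -1, -3  ⇒  Σ = 14
Area = |Σ|/2 = 7.
Net area = 148 − 7 = 141.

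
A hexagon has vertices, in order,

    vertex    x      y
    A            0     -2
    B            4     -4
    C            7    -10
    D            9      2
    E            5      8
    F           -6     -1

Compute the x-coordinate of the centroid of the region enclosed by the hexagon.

331/93

Apply the surveyor's formula. First the cross-terms c_i = x_i·y_{i+1} − x_{i+1}·y_i:
  8, -12, 104, 62, 43, 12  ⇒  2A = 217, A = 108.5.
Then Σ (x_i + x_{i+1})·c_i = 2317, so x̄ = 2317 / (6·108.5) = 331/93.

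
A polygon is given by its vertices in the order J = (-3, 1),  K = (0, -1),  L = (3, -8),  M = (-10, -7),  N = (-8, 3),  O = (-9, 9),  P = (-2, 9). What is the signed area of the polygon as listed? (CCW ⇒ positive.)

-132

Apply Gauss's area formula: 2A = Σ (x_i·y_{i+1} − x_{i+1}·y_i), indices taken mod 7.
Σ = (3) + (3) + (-101) + (-86) + (-45) + (-63) + (25) = -264
Signed area = Σ/2 = -132 (negative ⇒ clockwise traversal).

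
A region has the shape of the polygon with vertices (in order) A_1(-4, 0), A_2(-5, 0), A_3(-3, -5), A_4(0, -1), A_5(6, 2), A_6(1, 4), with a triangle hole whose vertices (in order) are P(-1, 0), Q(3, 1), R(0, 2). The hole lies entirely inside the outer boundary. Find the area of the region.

32.5

Outer boundary:
A_1→A_2: (-4)(0) − (-5)(0) = 0
A_2→A_3: (-5)(-5) − (-3)(0) = 25
A_3→A_4: (-3)(-1) − (0)(-5) = 3
A_4→A_5: (0)(2) − (6)(-1) = 6
A_5→A_6: (6)(4) − (1)(2) = 22
A_6→A_1: (1)(0) − (-4)(4) = 16
Σ = 72
Area = |Σ|/2 = 36.
Hole:
P→Q: (-1)(1) − (3)(0) = -1
Q→R: (3)(2) − (0)(1) = 6
R→P: (0)(0) − (-1)(2) = 2
Σ = 7
Area = |Σ|/2 = 3.5.
Net area = 36 − 3.5 = 32.5.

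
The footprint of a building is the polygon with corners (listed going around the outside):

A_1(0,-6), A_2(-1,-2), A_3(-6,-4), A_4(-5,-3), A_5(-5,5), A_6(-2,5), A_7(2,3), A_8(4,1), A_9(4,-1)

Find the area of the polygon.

Apply Gauss's area formula: 2A = Σ (x_i·y_{i+1} − x_{i+1}·y_i), indices taken mod 9.
Σ = (-6) + (-8) + (-2) + (-40) + (-15) + (-16) + (-10) + (-8) + (-24) = -129
Area = |Σ|/2 = 64.5.

64.5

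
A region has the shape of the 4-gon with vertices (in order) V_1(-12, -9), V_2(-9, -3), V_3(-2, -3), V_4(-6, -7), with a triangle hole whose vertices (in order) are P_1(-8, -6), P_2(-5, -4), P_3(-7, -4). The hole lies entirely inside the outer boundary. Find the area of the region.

Outer boundary:
V_1→V_2: (-12)(-3) − (-9)(-9) = -45
V_2→V_3: (-9)(-3) − (-2)(-3) = 21
V_3→V_4: (-2)(-7) − (-6)(-3) = -4
V_4→V_1: (-6)(-9) − (-12)(-7) = -30
Σ = -58
Area = |Σ|/2 = 29.
Hole:
Apply the surveyor's formula: 2A = Σ (x_i·y_{i+1} − x_{i+1}·y_i), indices taken mod 3.
P_1→P_2: (-8)(-4) − (-5)(-6) = 2
P_2→P_3: (-5)(-4) − (-7)(-4) = -8
P_3→P_1: (-7)(-6) − (-8)(-4) = 10
Σ = 4
Area = |Σ|/2 = 2.
Net area = 29 − 2 = 27.

27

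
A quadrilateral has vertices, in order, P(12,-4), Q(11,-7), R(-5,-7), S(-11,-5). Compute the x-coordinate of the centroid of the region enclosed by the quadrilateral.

164/75

Apply Gauss's area formula. First the cross-terms c_i = x_i·y_{i+1} − x_{i+1}·y_i:
  -40, -112, -52, 104  ⇒  2A = -100, A = -50.
Then Σ (x_i + x_{i+1})·c_i = -656, so x̄ = -656 / (6·(-50)) = 164/75.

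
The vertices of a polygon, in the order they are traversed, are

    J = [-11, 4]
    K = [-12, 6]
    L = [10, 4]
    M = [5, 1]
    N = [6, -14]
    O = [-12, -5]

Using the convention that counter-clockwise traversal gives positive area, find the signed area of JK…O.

-256.5

Apply the shoelace (surveyor's) formula: 2A = Σ (x_i·y_{i+1} − x_{i+1}·y_i), indices taken mod 6.
Σ = (-18) + (-108) + (-10) + (-76) + (-198) + (-103) = -513
Signed area = Σ/2 = -256.5 (negative ⇒ clockwise traversal).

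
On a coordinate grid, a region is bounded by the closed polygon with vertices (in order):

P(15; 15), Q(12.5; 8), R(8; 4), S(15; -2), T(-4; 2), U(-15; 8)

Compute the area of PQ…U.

241.25

Apply Gauss's area formula: 2A = Σ (x_i·y_{i+1} − x_{i+1}·y_i), indices taken mod 6.
Σ = (-67.5) + (-14) + (-76) + (22) + (-2) + (-345) = -482.5
Area = |Σ|/2 = 241.25.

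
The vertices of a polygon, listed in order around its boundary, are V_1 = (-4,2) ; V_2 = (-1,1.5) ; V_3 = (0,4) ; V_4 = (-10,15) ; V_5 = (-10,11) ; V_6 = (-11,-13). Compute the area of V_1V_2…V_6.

124.5

Cross-terms: -4, -4, 40, 40, 251, -74  ⇒  Σ = 249
Area = |Σ|/2 = 124.5.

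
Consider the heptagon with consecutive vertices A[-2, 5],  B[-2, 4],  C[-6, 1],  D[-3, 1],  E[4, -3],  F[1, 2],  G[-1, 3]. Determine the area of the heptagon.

Cross-terms: 2, 22, -3, 5, 11, 5, 1  ⇒  Σ = 43
Area = |Σ|/2 = 21.5.

21.5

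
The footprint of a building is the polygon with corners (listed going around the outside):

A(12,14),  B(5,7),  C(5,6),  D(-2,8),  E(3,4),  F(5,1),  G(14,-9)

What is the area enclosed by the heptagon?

Apply the surveyor's formula: 2A = Σ (x_i·y_{i+1} − x_{i+1}·y_i), indices taken mod 7.
A→B: (12)(7) − (5)(14) = 14
B→C: (5)(6) − (5)(7) = -5
C→D: (5)(8) − (-2)(6) = 52
D→E: (-2)(4) − (3)(8) = -32
E→F: (3)(1) − (5)(4) = -17
F→G: (5)(-9) − (14)(1) = -59
G→A: (14)(14) − (12)(-9) = 304
Σ = 257
Area = |Σ|/2 = 128.5.

128.5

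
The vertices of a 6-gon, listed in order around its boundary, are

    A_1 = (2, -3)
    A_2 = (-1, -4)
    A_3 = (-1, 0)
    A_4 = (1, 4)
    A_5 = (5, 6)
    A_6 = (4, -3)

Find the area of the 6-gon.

39

Apply Gauss's area formula: 2A = Σ (x_i·y_{i+1} − x_{i+1}·y_i), indices taken mod 6.
Cross-terms: -11, -4, -4, -14, -39, -6  ⇒  Σ = -78
Area = |Σ|/2 = 39.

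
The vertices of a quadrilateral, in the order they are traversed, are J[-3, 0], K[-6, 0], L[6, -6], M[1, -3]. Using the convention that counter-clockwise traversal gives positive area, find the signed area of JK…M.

7.5

Apply Gauss's area formula: 2A = Σ (x_i·y_{i+1} − x_{i+1}·y_i), indices taken mod 4.
Σ = (0) + (36) + (-12) + (-9) = 15
Signed area = Σ/2 = 7.5 (positive ⇒ counter-clockwise traversal).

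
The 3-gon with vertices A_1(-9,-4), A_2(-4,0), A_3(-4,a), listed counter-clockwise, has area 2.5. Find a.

1

Write out the shoelace sum; only the two edges meeting at A_3 involve a:
2·Area = [((-4)·a − (-4)·0) + ((-4)·(-4) − (-9)·a)] + -16
       = 5·a + 0 = 5
⇒ a = 1.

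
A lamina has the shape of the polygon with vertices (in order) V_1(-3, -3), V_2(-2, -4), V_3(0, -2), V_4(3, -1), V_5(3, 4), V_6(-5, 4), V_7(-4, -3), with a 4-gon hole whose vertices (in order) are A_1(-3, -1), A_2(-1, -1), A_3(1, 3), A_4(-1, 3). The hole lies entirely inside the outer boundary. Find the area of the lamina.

Outer boundary:
Apply Gauss's area formula: 2A = Σ (x_i·y_{i+1} − x_{i+1}·y_i), indices taken mod 7.
V_1→V_2: (-3)(-4) − (-2)(-3) = 6
V_2→V_3: (-2)(-2) − (0)(-4) = 4
V_3→V_4: (0)(-1) − (3)(-2) = 6
V_4→V_5: (3)(4) − (3)(-1) = 15
V_5→V_6: (3)(4) − (-5)(4) = 32
V_6→V_7: (-5)(-3) − (-4)(4) = 31
V_7→V_1: (-4)(-3) − (-3)(-3) = 3
Σ = 97
Area = |Σ|/2 = 48.5.
Hole:
Apply Gauss's area formula: 2A = Σ (x_i·y_{i+1} − x_{i+1}·y_i), indices taken mod 4.
Σ = (2) + (-2) + (6) + (10) = 16
Area = |Σ|/2 = 8.
Net area = 48.5 − 8 = 40.5.

40.5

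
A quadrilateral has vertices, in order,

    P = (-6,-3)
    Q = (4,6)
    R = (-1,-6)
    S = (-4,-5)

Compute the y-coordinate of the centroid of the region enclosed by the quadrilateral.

-281/237

Apply the surveyor's formula. First the cross-terms c_i = x_i·y_{i+1} − x_{i+1}·y_i:
  -24, -18, -19, -18  ⇒  2A = -79, A = -39.5.
Then Σ (y_i + y_{i+1})·c_i = 281, so ȳ = 281 / (6·(-39.5)) = -281/237.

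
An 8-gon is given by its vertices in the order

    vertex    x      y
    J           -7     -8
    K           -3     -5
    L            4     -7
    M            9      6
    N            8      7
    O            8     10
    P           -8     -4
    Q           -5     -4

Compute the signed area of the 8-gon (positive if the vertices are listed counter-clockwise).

125

Apply the shoelace formula: 2A = Σ (x_i·y_{i+1} − x_{i+1}·y_i), indices taken mod 8.
Σ = (11) + (41) + (87) + (15) + (24) + (48) + (12) + (12) = 250
Signed area = Σ/2 = 125 (positive ⇒ counter-clockwise traversal).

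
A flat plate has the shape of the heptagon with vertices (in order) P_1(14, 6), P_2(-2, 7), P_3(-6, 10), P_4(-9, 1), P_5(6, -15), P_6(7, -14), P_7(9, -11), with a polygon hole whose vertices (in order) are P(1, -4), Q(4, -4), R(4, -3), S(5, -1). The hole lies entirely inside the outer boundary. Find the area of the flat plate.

Outer boundary:
Σ = (110) + (22) + (84) + (129) + (21) + (49) + (208) = 623
Area = |Σ|/2 = 311.5.
Hole:
Σ = (12) + (4) + (11) + (-19) = 8
Area = |Σ|/2 = 4.
Net area = 311.5 − 4 = 307.5.

307.5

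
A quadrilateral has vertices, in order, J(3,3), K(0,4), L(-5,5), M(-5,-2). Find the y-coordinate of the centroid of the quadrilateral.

Apply the surveyor's formula. First the cross-terms c_i = x_i·y_{i+1} − x_{i+1}·y_i:
  12, 20, 35, -9  ⇒  2A = 58, A = 29.
Then Σ (y_i + y_{i+1})·c_i = 360, so ȳ = 360 / (6·29) = 60/29.

60/29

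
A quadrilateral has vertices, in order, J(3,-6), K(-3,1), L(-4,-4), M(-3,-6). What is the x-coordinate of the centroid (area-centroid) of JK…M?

-4/3

Apply the surveyor's formula. First the cross-terms c_i = x_i·y_{i+1} − x_{i+1}·y_i:
  -15, 16, 12, 36  ⇒  2A = 49, A = 24.5.
Then Σ (x_i + x_{i+1})·c_i = -196, so x̄ = -196 / (6·24.5) = -4/3.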